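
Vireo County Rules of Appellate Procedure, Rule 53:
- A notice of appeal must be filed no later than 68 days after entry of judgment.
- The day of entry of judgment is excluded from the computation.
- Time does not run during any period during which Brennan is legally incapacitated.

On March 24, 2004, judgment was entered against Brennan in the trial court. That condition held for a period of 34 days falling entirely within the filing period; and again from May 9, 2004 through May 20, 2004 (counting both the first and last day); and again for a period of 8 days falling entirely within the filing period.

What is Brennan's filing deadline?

July 24, 2004

68 days after March 24, 2004 is May 31, 2004.
Tolling adds 34 days: May 31, 2004 + 34 days = July 4, 2004.
From May 9, 2004 through May 20, 2004 inclusive is 12 days; tolling adds 12 days: July 4, 2004 + 12 days = July 16, 2004.
Tolling adds 8 days: July 16, 2004 + 8 days = July 24, 2004.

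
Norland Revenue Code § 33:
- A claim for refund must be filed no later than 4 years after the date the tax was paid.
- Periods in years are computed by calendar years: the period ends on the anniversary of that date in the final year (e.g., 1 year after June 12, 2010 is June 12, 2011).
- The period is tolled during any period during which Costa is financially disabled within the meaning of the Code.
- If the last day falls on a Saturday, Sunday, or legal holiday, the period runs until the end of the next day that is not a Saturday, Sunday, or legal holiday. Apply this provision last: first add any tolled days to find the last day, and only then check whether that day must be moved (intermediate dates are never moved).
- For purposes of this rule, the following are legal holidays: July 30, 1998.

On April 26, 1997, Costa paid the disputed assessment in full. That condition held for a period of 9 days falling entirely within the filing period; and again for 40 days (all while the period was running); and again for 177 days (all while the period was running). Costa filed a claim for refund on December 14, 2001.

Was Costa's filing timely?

No

4 years after April 26, 1997 is April 26, 2001.
Tolling adds 9 days: April 26, 2001 + 9 days = May 5, 2001.
Tolling adds 40 days: May 5, 2001 + 40 days = June 14, 2001.
Tolling adds 177 days: June 14, 2001 + 177 days = December 8, 2001.
December 8, 2001 is Saturday; December 9, 2001 is Sunday. The next qualifying day is December 10, 2001.
The deadline is December 10, 2001; the filing on December 14, 2001 is after that date.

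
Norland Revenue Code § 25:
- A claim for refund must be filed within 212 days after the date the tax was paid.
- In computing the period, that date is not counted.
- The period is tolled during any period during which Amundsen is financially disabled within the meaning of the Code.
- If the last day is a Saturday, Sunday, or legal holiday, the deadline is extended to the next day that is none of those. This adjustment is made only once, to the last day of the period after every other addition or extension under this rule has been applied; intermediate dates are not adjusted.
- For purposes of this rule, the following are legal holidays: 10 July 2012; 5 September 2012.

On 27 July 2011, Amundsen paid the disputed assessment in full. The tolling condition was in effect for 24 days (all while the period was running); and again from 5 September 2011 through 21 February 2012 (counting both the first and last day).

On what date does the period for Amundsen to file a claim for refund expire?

212 days after 27 July 2011 is February 24, 2012.
Tolling adds 24 days: February 24, 2012 + 24 days = March 19, 2012.
From September 5, 2011 through February 21, 2012 inclusive is 170 days; tolling adds 170 days: March 19, 2012 + 170 days = September 5, 2012.
September 5, 2012 is a listed holiday. The next qualifying day is September 6, 2012.

September 6, 2012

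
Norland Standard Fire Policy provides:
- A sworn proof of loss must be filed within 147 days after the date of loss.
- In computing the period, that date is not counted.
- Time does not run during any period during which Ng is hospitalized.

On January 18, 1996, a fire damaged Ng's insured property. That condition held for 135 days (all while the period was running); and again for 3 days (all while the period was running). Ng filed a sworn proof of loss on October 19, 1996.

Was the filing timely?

Yes

147 days after January 18, 1996 is June 13, 1996.
Tolling adds 135 days: June 13, 1996 + 135 days = October 26, 1996.
Tolling adds 3 days: October 26, 1996 + 3 days = October 29, 1996.
The deadline is October 29, 1996; the filing on October 19, 1996 is on or before that date.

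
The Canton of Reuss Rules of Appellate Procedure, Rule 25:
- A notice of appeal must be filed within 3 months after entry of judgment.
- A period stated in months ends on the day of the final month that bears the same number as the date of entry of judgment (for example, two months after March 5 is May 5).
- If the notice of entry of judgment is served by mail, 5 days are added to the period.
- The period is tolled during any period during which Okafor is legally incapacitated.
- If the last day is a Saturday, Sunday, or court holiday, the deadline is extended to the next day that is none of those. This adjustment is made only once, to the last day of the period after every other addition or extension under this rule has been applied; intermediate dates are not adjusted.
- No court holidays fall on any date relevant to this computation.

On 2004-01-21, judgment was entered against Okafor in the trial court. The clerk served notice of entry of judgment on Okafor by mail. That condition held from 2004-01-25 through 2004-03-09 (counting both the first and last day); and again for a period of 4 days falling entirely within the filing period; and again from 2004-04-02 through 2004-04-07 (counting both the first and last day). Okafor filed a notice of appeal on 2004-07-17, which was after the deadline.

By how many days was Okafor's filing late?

3 months after 2004-01-21 is April 21, 2004.
Service was by mail, adding 5 days: April 21, 2004 + 5 days = April 26, 2004.
From January 25, 2004 through March 9, 2004 inclusive is 45 days; tolling adds 45 days: April 26, 2004 + 45 days = June 10, 2004.
Tolling adds 4 days: June 10, 2004 + 4 days = June 14, 2004.
From April 2, 2004 through April 7, 2004 inclusive is 6 days; tolling adds 6 days: June 14, 2004 + 6 days = June 20, 2004.
June 20, 2004 is Sunday. The next qualifying day is June 21, 2004.
The deadline is June 21, 2004; from June 21, 2004 to July 17, 2004 is 26 days.

26 days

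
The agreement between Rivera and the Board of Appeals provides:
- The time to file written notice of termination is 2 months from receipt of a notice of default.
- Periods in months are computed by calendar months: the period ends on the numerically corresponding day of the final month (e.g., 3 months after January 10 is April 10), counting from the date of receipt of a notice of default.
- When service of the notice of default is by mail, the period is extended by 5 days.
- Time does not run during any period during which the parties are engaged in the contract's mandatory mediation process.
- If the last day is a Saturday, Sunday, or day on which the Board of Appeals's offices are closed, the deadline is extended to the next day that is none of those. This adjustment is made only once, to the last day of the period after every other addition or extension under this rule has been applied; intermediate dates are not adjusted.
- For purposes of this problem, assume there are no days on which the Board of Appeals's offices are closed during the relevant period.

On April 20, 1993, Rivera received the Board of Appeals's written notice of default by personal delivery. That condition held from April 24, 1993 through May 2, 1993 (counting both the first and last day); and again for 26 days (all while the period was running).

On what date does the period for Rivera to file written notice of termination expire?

July 26, 1993

2 months after April 20, 1993 is June 20, 1993.
Service was not by mail, so no mail extension applies.
From April 24, 1993 through May 2, 1993 inclusive is 9 days; tolling adds 9 days: June 20, 1993 + 9 days = June 29, 1993.
Tolling adds 26 days: June 29, 1993 + 26 days = July 25, 1993.
July 25, 1993 is Sunday. The next qualifying day is July 26, 1993.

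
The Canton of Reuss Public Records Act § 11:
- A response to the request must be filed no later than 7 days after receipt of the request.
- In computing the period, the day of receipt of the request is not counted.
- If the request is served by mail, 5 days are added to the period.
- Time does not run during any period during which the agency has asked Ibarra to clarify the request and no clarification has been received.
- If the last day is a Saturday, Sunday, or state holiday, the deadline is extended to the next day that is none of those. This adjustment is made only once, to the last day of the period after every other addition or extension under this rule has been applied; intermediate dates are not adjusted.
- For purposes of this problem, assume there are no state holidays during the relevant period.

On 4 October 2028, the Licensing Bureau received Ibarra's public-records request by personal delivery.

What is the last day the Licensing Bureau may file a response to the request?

7 days after 4 October 2028 is October 11, 2028.
Service was not by mail, so no mail extension applies.
October 11, 2028 is a Wednesday and not a state holiday, so no extension applies.

October 11, 2028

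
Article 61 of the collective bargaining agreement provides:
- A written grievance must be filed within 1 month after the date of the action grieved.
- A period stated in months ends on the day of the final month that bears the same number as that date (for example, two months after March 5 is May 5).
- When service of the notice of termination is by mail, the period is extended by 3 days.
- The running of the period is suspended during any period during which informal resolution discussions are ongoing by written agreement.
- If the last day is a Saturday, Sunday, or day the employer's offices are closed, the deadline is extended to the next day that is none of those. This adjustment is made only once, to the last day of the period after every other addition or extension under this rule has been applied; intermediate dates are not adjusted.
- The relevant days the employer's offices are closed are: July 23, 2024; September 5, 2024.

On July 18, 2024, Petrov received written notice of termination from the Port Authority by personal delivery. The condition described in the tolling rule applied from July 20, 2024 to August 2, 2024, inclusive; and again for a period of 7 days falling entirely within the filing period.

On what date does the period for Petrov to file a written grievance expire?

September 9, 2024

1 month after July 18, 2024 is August 18, 2024.
Service was not by mail, so no mail extension applies.
From July 20, 2024 through August 2, 2024 inclusive is 14 days; tolling adds 14 days: August 18, 2024 + 14 days = September 1, 2024.
Tolling adds 7 days: September 1, 2024 + 7 days = September 8, 2024.
September 8, 2024 is Sunday. The next qualifying day is September 9, 2024.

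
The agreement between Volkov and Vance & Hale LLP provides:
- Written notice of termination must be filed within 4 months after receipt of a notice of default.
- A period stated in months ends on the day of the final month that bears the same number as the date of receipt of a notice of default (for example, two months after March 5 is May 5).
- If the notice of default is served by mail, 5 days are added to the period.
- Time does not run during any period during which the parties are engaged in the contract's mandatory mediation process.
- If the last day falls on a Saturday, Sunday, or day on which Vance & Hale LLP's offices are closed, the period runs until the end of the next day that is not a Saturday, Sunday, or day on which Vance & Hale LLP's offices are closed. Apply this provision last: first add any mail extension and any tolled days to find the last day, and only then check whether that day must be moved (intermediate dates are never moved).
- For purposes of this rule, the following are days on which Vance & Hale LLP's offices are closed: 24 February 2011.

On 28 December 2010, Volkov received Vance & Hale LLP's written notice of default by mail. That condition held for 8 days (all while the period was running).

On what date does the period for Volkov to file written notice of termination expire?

4 months after 28 December 2010 is April 28, 2011.
Service was by mail, adding 5 days: April 28, 2011 + 5 days = May 3, 2011.
Tolling adds 8 days: May 3, 2011 + 8 days = May 11, 2011.
May 11, 2011 is a Wednesday and not a day on which Vance & Hale LLP's offices are closed, so no extension applies.

May 11, 2011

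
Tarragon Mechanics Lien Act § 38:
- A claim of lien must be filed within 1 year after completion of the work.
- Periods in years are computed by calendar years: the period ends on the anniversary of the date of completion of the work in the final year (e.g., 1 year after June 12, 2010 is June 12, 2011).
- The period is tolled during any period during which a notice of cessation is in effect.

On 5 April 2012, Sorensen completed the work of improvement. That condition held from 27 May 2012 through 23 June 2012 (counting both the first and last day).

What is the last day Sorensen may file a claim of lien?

1 year after 5 April 2012 is April 5, 2013.
From May 27, 2012 through June 23, 2012 inclusive is 28 days; tolling adds 28 days: April 5, 2013 + 28 days = May 3, 2013.

May 3, 2013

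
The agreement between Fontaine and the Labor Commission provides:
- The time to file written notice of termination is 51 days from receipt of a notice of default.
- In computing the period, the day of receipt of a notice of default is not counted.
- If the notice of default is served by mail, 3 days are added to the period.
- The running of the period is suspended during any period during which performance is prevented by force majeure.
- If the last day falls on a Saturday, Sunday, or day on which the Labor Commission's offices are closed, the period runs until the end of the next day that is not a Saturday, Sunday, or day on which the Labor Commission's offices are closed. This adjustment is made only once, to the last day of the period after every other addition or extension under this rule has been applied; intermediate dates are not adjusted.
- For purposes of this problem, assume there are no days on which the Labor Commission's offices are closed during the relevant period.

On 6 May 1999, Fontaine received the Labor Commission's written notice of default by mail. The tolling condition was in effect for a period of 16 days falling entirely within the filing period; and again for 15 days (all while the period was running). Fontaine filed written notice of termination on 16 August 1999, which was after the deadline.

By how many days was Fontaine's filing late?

51 days after 6 May 1999 is June 26, 1999.
Service was by mail, adding 3 days: June 26, 1999 + 3 days = June 29, 1999.
Tolling adds 16 days: June 29, 1999 + 16 days = July 15, 1999.
Tolling adds 15 days: July 15, 1999 + 15 days = July 30, 1999.
July 30, 1999 is a Friday and not a day on which the Labor Commission's offices are closed, so no extension applies.
The deadline is July 30, 1999; from July 30, 1999 to August 16, 1999 is 17 days.

17 days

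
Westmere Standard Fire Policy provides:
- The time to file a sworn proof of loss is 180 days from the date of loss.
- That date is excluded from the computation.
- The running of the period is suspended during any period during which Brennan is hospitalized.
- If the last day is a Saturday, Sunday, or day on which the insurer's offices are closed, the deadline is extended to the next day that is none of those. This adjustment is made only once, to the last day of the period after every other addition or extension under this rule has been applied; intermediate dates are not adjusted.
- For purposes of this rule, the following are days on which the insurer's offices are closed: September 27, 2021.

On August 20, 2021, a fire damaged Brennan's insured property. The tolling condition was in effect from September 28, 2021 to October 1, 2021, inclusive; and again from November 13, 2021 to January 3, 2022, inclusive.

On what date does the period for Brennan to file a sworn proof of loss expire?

April 13, 2022

180 days after August 20, 2021 is February 16, 2022.
From September 28, 2021 through October 1, 2021 inclusive is 4 days; tolling adds 4 days: February 16, 2022 + 4 days = February 20, 2022.
From November 13, 2021 through January 3, 2022 inclusive is 52 days; tolling adds 52 days: February 20, 2022 + 52 days = April 13, 2022.
April 13, 2022 is a Wednesday and not a day on which the insurer's offices are closed, so no extension applies.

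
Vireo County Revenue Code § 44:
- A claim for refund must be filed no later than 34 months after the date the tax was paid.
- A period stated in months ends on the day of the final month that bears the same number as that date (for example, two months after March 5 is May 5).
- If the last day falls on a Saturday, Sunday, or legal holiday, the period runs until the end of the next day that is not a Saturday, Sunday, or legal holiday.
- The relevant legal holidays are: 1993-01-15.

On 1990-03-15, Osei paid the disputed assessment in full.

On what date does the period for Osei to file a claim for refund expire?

January 18, 1993

34 months after 1990-03-15 is January 15, 1993.
January 15, 1993 is a listed holiday; January 16, 1993 is Saturday; January 17, 1993 is Sunday. The next qualifying day is January 18, 1993.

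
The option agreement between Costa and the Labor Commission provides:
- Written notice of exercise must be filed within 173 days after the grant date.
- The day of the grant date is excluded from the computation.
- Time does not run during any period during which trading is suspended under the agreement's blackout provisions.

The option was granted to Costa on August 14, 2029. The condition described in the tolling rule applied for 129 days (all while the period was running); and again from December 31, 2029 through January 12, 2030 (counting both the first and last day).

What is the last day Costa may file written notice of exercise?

June 25, 2030

173 days after August 14, 2029 is February 3, 2030.
Tolling adds 129 days: February 3, 2030 + 129 days = June 12, 2030.
From December 31, 2029 through January 12, 2030 inclusive is 13 days; tolling adds 13 days: June 12, 2030 + 13 days = June 25, 2030.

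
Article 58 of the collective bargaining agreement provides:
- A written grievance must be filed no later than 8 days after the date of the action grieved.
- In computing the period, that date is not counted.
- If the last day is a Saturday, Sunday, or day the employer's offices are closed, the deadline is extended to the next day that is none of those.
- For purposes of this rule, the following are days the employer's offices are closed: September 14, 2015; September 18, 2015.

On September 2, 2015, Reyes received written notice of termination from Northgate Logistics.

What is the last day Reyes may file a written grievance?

September 10, 2015

8 days after September 2, 2015 is September 10, 2015.
September 10, 2015 is a Thursday and not a day the employer's offices are closed, so no extension applies.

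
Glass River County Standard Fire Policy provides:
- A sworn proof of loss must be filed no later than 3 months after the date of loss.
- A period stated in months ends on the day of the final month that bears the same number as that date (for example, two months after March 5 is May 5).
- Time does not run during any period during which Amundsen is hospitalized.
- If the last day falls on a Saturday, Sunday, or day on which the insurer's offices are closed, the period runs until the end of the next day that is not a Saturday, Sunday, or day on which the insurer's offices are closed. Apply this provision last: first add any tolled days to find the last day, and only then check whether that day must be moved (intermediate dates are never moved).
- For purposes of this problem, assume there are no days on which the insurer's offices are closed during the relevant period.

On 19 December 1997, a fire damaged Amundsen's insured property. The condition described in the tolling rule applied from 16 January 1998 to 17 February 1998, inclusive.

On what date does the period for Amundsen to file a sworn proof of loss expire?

3 months after 19 December 1997 is March 19, 1998.
From January 16, 1998 through February 17, 1998 inclusive is 33 days; tolling adds 33 days: March 19, 1998 + 33 days = April 21, 1998.
April 21, 1998 is a Tuesday and not a day on which the insurer's offices are closed, so no extension applies.

April 21, 1998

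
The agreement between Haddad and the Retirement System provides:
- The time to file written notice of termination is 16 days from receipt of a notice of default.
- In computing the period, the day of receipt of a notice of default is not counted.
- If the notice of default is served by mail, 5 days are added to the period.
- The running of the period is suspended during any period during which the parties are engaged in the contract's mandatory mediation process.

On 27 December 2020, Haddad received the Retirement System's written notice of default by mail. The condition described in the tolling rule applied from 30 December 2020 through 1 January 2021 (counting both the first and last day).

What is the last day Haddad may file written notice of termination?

16 days after 27 December 2020 is January 12, 2021.
Service was by mail, adding 5 days: January 12, 2021 + 5 days = January 17, 2021.
From December 30, 2020 through January 1, 2021 inclusive is 3 days; tolling adds 3 days: January 17, 2021 + 3 days = January 20, 2021.

January 20, 2021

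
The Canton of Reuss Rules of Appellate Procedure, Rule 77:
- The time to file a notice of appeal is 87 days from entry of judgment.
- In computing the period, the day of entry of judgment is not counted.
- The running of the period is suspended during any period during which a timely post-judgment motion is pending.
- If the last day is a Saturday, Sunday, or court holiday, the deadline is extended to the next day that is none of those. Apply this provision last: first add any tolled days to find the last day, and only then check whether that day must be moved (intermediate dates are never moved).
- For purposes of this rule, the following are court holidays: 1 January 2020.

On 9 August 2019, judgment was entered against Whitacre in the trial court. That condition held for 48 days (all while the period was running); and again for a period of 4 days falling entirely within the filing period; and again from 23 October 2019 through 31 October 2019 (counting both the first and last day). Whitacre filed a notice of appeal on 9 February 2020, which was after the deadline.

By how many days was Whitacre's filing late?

34 days

87 days after 9 August 2019 is November 4, 2019.
Tolling adds 48 days: November 4, 2019 + 48 days = December 22, 2019.
Tolling adds 4 days: December 22, 2019 + 4 days = December 26, 2019.
From October 23, 2019 through October 31, 2019 inclusive is 9 days; tolling adds 9 days: December 26, 2019 + 9 days = January 4, 2020.
January 4, 2020 is Saturday; January 5, 2020 is Sunday. The next qualifying day is January 6, 2020.
The deadline is January 6, 2020; from January 6, 2020 to February 9, 2020 is 34 days.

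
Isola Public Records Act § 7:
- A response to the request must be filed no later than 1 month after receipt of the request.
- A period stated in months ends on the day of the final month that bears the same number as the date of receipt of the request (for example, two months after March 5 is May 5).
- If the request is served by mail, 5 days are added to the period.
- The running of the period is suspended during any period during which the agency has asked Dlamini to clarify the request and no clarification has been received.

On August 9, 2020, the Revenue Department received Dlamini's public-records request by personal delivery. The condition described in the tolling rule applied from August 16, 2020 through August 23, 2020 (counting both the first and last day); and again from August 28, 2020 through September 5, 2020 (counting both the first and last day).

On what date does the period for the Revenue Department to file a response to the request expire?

1 month after August 9, 2020 is September 9, 2020.
Service was not by mail, so no mail extension applies.
From August 16, 2020 through August 23, 2020 inclusive is 8 days; tolling adds 8 days: September 9, 2020 + 8 days = September 17, 2020.
From August 28, 2020 through September 5, 2020 inclusive is 9 days; tolling adds 9 days: September 17, 2020 + 9 days = September 26, 2020.

September 26, 2020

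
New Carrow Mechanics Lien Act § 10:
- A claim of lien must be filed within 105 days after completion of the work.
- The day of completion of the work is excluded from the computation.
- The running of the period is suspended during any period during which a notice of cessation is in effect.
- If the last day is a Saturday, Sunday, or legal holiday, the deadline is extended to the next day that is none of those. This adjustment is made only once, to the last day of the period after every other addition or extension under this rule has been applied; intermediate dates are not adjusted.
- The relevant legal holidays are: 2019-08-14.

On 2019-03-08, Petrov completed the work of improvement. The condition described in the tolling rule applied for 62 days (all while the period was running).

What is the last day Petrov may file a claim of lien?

105 days after 2019-03-08 is June 21, 2019.
Tolling adds 62 days: June 21, 2019 + 62 days = August 22, 2019.
August 22, 2019 is a Thursday and not a legal holiday, so no extension applies.

August 22, 2019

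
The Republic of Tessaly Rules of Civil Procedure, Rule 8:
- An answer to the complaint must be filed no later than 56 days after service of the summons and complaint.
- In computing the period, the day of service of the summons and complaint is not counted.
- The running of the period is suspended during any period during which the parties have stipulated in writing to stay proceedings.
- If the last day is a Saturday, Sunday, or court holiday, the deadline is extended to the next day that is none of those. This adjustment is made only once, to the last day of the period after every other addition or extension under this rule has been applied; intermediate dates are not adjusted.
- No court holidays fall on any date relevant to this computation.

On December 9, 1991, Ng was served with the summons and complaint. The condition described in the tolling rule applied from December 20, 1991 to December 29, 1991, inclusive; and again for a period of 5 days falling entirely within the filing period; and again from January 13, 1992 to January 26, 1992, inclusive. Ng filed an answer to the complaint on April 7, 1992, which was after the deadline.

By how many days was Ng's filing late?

35 days

56 days after December 9, 1991 is February 3, 1992.
From December 20, 1991 through December 29, 1991 inclusive is 10 days; tolling adds 10 days: February 3, 1992 + 10 days = February 13, 1992.
Tolling adds 5 days: February 13, 1992 + 5 days = February 18, 1992.
From January 13, 1992 through January 26, 1992 inclusive is 14 days; tolling adds 14 days: February 18, 1992 + 14 days = March 3, 1992.
March 3, 1992 is a Tuesday and not a court holiday, so no extension applies.
The deadline is March 3, 1992; from March 3, 1992 to April 7, 1992 is 35 days.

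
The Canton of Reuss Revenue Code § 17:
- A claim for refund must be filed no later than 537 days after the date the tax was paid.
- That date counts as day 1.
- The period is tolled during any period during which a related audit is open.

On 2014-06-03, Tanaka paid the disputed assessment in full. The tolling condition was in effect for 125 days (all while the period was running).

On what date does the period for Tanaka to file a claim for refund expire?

March 25, 2016

Counting 2014-06-03 as day 1, day 537 is November 21, 2015.
Tolling adds 125 days: November 21, 2015 + 125 days = March 25, 2016.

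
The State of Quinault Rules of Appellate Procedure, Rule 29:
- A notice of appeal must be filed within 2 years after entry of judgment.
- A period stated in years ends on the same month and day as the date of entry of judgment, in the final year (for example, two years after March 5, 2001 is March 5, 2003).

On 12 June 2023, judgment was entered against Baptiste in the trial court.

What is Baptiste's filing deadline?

June 12, 2025

2 years after 12 June 2023 is June 12, 2025.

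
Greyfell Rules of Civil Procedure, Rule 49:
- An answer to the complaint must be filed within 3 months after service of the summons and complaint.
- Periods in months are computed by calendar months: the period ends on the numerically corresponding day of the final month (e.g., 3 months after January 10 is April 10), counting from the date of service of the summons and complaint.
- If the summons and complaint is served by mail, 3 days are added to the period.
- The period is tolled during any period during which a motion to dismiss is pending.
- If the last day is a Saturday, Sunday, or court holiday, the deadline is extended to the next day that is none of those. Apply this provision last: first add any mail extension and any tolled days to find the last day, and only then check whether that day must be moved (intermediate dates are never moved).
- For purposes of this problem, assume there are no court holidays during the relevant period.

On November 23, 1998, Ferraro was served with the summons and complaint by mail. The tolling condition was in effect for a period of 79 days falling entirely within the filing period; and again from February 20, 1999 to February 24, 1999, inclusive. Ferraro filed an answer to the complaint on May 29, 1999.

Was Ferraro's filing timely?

No

3 months after November 23, 1998 is February 23, 1999.
Service was by mail, adding 3 days: February 23, 1999 + 3 days = February 26, 1999.
Tolling adds 79 days: February 26, 1999 + 79 days = May 16, 1999.
From February 20, 1999 through February 24, 1999 inclusive is 5 days; tolling adds 5 days: May 16, 1999 + 5 days = May 21, 1999.
May 21, 1999 is a Friday and not a court holiday, so no extension applies.
The deadline is May 21, 1999; the filing on May 29, 1999 is after that date.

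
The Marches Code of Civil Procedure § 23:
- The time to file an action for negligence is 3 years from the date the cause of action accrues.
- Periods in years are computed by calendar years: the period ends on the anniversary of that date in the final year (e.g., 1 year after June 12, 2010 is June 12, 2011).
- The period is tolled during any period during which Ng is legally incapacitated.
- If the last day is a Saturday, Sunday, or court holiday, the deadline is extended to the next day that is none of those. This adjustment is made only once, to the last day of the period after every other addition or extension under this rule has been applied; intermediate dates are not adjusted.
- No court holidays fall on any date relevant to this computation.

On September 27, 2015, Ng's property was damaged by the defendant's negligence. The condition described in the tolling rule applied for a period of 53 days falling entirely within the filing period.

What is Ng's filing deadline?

November 19, 2018

3 years after September 27, 2015 is September 27, 2018.
Tolling adds 53 days: September 27, 2018 + 53 days = November 19, 2018.
November 19, 2018 is a Monday and not a court holiday, so no extension applies.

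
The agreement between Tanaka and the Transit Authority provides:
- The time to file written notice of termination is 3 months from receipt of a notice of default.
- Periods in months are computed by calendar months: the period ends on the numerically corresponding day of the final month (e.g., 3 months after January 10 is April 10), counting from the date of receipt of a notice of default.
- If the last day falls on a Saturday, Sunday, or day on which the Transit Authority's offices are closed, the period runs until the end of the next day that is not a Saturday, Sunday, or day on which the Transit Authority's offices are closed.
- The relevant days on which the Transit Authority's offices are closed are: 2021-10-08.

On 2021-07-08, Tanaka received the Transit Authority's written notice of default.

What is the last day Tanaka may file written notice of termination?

October 11, 2021

3 months after 2021-07-08 is October 8, 2021.
October 8, 2021 is a listed holiday; October 9, 2021 is Saturday; October 10, 2021 is Sunday. The next qualifying day is October 11, 2021.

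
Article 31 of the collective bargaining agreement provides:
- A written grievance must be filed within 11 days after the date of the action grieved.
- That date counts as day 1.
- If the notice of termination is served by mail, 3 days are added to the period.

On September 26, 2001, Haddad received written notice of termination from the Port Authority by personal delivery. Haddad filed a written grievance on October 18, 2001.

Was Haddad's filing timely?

Counting September 26, 2001 as day 1, day 11 is October 6, 2001.
Service was not by mail, so no mail extension applies.
The deadline is October 6, 2001; the filing on October 18, 2001 is after that date.

No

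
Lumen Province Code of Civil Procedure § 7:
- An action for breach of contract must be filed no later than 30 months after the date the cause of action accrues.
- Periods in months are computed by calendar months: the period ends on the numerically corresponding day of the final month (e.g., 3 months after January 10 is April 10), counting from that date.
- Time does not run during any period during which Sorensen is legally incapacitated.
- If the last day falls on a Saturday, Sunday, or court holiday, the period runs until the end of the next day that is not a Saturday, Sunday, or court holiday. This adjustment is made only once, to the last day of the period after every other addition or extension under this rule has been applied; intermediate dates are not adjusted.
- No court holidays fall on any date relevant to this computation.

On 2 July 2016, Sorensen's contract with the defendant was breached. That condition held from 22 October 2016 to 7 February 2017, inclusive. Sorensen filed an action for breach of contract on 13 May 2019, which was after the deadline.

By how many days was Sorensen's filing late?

21 days

30 months after 2 July 2016 is January 2, 2019.
From October 22, 2016 through February 7, 2017 inclusive is 109 days; tolling adds 109 days: January 2, 2019 + 109 days = April 21, 2019.
April 21, 2019 is Sunday. The next qualifying day is April 22, 2019.
The deadline is April 22, 2019; from April 22, 2019 to May 13, 2019 is 21 days.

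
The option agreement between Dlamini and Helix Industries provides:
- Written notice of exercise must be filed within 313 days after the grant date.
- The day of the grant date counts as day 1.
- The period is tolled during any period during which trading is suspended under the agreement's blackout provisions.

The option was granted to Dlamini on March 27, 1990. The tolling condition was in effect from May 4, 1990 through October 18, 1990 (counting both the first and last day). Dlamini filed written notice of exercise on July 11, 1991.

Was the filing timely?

Yes

Counting March 27, 1990 as day 1, day 313 is February 2, 1991.
From May 4, 1990 through October 18, 1990 inclusive is 168 days; tolling adds 168 days: February 2, 1991 + 168 days = July 20, 1991.
The deadline is July 20, 1991; the filing on July 11, 1991 is on or before that date.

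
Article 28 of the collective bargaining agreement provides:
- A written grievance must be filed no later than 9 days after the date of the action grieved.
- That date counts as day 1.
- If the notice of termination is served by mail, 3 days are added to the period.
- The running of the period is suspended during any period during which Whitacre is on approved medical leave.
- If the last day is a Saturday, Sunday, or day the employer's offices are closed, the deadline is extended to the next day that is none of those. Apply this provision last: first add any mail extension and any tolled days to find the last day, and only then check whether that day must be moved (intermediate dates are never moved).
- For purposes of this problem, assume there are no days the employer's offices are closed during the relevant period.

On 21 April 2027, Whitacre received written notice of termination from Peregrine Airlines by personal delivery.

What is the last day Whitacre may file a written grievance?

Counting 21 April 2027 as day 1, day 9 is April 29, 2027.
Service was not by mail, so no mail extension applies.
April 29, 2027 is a Thursday and not a day the employer's offices are closed, so no extension applies.

April 29, 2027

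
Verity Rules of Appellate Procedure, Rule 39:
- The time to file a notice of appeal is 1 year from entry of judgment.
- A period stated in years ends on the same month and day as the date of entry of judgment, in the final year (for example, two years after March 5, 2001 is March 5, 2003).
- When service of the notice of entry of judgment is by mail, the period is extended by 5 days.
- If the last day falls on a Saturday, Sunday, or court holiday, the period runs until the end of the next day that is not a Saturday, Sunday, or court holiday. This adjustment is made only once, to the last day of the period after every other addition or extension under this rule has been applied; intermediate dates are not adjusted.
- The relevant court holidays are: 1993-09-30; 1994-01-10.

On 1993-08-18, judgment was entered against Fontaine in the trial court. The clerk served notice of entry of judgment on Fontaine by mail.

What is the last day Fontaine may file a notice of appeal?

August 23, 1994

1 year after 1993-08-18 is August 18, 1994.
Service was by mail, adding 5 days: August 18, 1994 + 5 days = August 23, 1994.
August 23, 1994 is a Tuesday and not a court holiday, so no extension applies.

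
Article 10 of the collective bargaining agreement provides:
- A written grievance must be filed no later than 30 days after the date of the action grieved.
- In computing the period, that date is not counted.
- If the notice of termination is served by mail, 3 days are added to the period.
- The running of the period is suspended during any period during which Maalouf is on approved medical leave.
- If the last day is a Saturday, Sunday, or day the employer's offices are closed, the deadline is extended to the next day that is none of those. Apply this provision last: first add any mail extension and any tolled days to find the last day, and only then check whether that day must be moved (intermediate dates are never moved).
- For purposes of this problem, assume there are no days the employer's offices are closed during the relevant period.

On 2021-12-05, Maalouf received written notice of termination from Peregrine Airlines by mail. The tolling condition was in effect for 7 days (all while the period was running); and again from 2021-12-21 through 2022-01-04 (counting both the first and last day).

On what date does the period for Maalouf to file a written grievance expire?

January 31, 2022

30 days after 2021-12-05 is January 4, 2022.
Service was by mail, adding 3 days: January 4, 2022 + 3 days = January 7, 2022.
Tolling adds 7 days: January 7, 2022 + 7 days = January 14, 2022.
From December 21, 2021 through January 4, 2022 inclusive is 15 days; tolling adds 15 days: January 14, 2022 + 15 days = January 29, 2022.
January 29, 2022 is Saturday; January 30, 2022 is Sunday. The next qualifying day is January 31, 2022.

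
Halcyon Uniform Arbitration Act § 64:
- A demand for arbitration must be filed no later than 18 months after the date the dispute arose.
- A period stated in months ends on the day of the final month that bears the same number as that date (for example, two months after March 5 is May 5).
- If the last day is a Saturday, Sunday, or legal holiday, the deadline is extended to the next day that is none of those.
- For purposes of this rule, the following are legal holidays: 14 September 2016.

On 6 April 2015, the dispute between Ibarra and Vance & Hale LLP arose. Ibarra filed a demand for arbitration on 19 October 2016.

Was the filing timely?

No

18 months after 6 April 2015 is October 6, 2016.
October 6, 2016 is a Thursday and not a legal holiday, so no extension applies.
The deadline is October 6, 2016; the filing on October 19, 2016 is after that date.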